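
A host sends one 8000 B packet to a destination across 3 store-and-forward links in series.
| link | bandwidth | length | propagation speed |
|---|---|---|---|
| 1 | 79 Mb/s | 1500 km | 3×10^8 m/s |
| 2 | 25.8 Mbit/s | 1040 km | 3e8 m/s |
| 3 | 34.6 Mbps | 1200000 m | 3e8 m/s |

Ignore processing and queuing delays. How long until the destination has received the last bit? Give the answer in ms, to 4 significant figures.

17.61 ms

L = 8000 × 8 = 64000 bits.
Transmission delays (L/R per hop): 0.810127, 2.48062, 1.84971 ms; sum = 5.14046 ms.
Propagation delays (d/s per hop): 5, 3.46667, 4 ms; sum = 12.4667 ms.
End-to-end = 17.61 ms.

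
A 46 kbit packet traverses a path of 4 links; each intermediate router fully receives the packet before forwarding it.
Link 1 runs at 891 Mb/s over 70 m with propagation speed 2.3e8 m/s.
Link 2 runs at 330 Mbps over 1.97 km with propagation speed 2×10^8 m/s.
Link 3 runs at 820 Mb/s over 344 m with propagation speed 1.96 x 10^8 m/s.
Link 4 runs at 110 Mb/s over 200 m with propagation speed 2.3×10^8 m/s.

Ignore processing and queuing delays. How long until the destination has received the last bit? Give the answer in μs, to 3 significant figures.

678 μs

L = 46000 bits.
Transmission delays (L/R per hop): 51.6274, 139.394, 56.0976, 418.182 μs; sum = 665.301 μs.
Propagation delays (d/s per hop): 0.304348, 9.85, 1.7551, 0.869565 μs; sum = 12.779 μs.
End-to-end = 678 μs.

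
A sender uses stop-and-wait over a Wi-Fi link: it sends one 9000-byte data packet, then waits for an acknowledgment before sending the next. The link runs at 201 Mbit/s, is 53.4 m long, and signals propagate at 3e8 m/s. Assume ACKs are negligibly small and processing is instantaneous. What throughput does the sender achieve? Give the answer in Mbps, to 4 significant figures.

200.8 Mbps

t_tx = L/R = 72000/201000000 = 0.000358209 s.
t_prop = 53.4/300000000 = 1.78e-07 s; RTT = 3.56e-07 s.
Cycle = t_tx + RTT = 0.000358565 s.
Throughput = L / cycle = 72000 / 0.000358565 = 200.8 Mbps.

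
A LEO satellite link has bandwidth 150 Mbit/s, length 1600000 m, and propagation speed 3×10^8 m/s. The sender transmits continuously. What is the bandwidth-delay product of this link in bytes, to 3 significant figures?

100000 bytes

Propagation delay = 1600000 / 300000000 = 0.00533333 s.
BDP = R × t_prop = 150000000 × 0.00533333 = 800000 bits.
In bytes: 800000/8 = 100000 bytes.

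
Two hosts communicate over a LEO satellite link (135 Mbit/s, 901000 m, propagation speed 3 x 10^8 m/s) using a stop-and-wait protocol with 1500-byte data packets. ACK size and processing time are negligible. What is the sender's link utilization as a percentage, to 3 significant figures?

t_tx = L/R = 12000/135000000 = 8.88889e-05 s.
t_prop = 901000/300000000 = 0.00300333 s; RTT = 0.00600667 s.
Cycle = t_tx + RTT = 0.00609556 s.
Utilization = t_tx / cycle = 8.88889e-05/0.00609556 = 1.46 %.

1.46 %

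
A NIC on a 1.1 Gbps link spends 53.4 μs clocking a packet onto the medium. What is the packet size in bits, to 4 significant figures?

58740 bits

L = R × t_tx = 1100000000 b/s × 5.34e-05 s = 58740 bits.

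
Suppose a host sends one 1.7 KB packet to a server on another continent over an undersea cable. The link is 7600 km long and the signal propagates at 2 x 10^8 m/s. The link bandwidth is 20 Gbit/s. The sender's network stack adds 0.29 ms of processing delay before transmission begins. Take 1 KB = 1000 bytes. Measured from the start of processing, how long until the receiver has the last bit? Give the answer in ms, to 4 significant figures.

38.29 ms

L = 13600 bits.
Transmission delay = L/R = 13600 / 20000000000 = 0.00068 ms.
Propagation delay = d/s = 7600000 m / 200000000 m/s = 38 ms.
Plus processing delay 0.29 ms = 0.29 ms.
Total = 38.29 ms.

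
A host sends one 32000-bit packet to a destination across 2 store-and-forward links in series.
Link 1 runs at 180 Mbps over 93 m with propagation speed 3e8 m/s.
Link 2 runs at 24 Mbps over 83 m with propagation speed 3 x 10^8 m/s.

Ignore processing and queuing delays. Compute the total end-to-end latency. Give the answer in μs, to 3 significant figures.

Transmission delays (L/R per hop): 177.778, 1333.33 μs; sum = 1511.11 μs.
Propagation delays (d/s per hop): 0.31, 0.276667 μs; sum = 0.586667 μs.
End-to-end = 1510 μs.

1510 μs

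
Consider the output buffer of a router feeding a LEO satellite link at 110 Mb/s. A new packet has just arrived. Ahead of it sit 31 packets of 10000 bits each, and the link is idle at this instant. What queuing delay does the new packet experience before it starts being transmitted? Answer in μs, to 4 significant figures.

Each queued packet: L/R = 10000/110000000 = 90.9091 μs.
31 queued → 2818.18 μs.
Queuing delay = 2818 μs.

2818 μs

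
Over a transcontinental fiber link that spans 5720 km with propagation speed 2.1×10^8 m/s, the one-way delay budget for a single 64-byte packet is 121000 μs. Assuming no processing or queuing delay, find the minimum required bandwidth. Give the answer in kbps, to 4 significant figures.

L = 512 bits.
Propagation delay = 5720000 / 210000000 = 27238.1 μs.
Transmission budget = 121000 − 27238.1 = 93761.9 μs.
R ≥ L / t_tx = 512 bits / 0.0937619 s = 5.461 kbps.

5.461 kbps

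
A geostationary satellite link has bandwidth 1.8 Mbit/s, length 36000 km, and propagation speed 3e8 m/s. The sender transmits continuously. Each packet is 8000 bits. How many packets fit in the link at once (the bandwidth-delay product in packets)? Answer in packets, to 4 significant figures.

27.00 packets

Propagation delay = 36000000 / 300000000 = 0.12 s.
BDP = R × t_prop = 1800000 × 0.12 = 216000 bits.
In packets of 8000 bits: 27.00 packets.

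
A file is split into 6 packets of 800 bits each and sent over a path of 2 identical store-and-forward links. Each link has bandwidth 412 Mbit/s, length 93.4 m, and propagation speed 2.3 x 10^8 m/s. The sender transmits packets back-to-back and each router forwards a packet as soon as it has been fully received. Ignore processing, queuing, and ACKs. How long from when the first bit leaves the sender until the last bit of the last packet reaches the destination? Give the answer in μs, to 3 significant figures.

Per-hop transmission t_tx = L/R = 800/412000000 = 1.94175 μs.
Per-hop propagation t_prop = 93.4/2.3e+08 = 0.406087 μs.
Pipeline fill: first packet needs 2·t_tx to clear all hops; remaining 5 packets each add one t_tx.
Total = (2+6-1)·t_tx + 2·t_prop = 7·1.94175 + 2·0.406087 = 14.4 μs.

14.4 μs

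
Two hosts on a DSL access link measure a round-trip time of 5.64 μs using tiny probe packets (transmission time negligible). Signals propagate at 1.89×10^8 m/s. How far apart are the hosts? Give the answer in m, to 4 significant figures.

One-way propagation = RTT/2 = 2.82 μs.
d = s × t = 189000000 × 2.82e-06 = 533.0 m.

533.0 m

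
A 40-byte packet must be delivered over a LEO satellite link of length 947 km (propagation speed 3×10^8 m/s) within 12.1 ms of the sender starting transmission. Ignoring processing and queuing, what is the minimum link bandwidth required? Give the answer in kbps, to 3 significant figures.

35.8 kbps

L = 320 bits.
Propagation delay = 947000 / 300000000 = 3.15667 ms.
Transmission budget = 12.1 − 3.15667 = 8.94333 ms.
R ≥ L / t_tx = 320 bits / 0.00894333 s = 35.8 kbps.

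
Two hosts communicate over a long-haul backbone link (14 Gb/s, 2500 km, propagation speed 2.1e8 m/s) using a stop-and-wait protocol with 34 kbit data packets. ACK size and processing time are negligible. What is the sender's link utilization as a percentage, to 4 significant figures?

0.01020 %

t_tx = L/R = 34000/14000000000 = 2.42857e-06 s.
t_prop = 2500000/210000000 = 0.0119048 s; RTT = 0.0238095 s.
Cycle = t_tx + RTT = 0.023812 s.
Utilization = t_tx / cycle = 2.42857e-06/0.023812 = 0.01020 %.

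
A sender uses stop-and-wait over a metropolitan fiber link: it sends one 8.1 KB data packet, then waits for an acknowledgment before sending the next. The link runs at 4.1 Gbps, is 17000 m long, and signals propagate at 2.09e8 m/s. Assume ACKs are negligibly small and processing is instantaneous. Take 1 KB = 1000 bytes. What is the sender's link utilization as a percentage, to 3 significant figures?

8.86 %

t_tx = L/R = 64800/4.1e+09 = 1.58049e-05 s.
t_prop = 17000/209000000 = 8.13397e-05 s; RTT = 0.000162679 s.
Cycle = t_tx + RTT = 0.000178484 s.
Utilization = t_tx / cycle = 1.58049e-05/0.000178484 = 8.86 %.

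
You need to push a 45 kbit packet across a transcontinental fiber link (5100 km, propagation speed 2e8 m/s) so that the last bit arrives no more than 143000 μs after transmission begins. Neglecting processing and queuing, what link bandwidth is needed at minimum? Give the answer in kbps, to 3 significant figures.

383 kbps

Propagation delay = 5100000 / 200000000 = 25500 μs.
Transmission budget = 143000 − 25500 = 117500 μs.
R ≥ L / t_tx = 45000 bits / 0.1175 s = 383 kbps.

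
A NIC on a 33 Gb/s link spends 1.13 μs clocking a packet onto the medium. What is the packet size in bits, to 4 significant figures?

37290 bits

L = R × t_tx = 33000000000 b/s × 1.13e-06 s = 37290 bits.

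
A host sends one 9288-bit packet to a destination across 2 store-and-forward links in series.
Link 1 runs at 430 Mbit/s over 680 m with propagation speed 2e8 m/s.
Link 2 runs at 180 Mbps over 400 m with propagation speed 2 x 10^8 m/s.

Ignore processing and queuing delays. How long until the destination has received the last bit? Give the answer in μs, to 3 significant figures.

78.6 μs

Transmission delays (L/R per hop): 21.6, 51.6 μs; sum = 73.2 μs.
Propagation delays (d/s per hop): 3.4, 2 μs; sum = 5.4 μs.
End-to-end = 78.6 μs.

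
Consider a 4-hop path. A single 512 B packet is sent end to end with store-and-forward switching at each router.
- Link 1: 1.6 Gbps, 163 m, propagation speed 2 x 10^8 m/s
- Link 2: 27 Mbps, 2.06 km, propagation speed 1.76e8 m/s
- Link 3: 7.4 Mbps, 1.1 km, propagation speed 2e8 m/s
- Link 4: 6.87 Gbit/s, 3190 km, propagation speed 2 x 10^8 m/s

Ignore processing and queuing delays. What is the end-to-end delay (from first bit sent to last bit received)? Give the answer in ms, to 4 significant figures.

L = 512 × 8 = 4096 bits.
Transmission delays (L/R per hop): 0.00256, 0.151704, 0.553514, 0.000596215 ms; sum = 0.708373 ms.
Propagation delays (d/s per hop): 0.000815, 0.0117045, 0.0055, 15.95 ms; sum = 15.968 ms.
End-to-end = 16.68 ms.

16.68 ms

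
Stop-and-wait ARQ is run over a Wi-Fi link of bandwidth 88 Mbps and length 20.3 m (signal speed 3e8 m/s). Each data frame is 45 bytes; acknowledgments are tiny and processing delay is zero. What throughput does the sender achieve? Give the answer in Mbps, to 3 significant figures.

t_tx = L/R = 360/88000000 = 4.09091e-06 s.
t_prop = 20.3/300000000 = 6.76667e-08 s; RTT = 1.35333e-07 s.
Cycle = t_tx + RTT = 4.22624e-06 s.
Throughput = L / cycle = 360 / 4.22624e-06 = 85.2 Mbps.

85.2 Mbps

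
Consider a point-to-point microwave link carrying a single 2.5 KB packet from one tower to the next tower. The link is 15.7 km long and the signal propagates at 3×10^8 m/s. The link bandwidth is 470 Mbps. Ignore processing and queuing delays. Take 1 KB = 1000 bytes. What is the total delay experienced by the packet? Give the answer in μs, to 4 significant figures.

L = 20000 bits.
Transmission delay = L/R = 20000 / 470000000 = 42.5532 μs.
Propagation delay = d/s = 15700 m / 300000000 m/s = 52.3333 μs.
Total = 94.89 μs.

94.89 μs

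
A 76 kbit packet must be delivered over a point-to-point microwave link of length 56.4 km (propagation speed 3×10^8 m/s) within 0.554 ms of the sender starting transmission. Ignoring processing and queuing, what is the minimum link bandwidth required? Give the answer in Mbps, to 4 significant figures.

Propagation delay = 56400 / 300000000 = 0.188 ms.
Transmission budget = 0.554 − 0.188 = 0.366 ms.
R ≥ L / t_tx = 76000 bits / 0.000366 s = 207.7 Mbps.

207.7 Mbps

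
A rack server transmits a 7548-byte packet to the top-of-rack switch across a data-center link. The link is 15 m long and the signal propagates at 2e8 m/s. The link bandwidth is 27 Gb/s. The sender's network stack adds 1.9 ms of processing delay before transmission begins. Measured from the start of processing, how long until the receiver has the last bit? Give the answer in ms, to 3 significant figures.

1.90 ms

L = 7548 × 8 = 60384 bits.
Transmission delay = L/R = 60384 / 27000000000 = 0.00223644 ms.
Propagation delay = d/s = 15 m / 200000000 m/s = 7.5e-05 ms.
Plus processing delay 1.9 ms = 1.9 ms.
Total = 1.90 ms.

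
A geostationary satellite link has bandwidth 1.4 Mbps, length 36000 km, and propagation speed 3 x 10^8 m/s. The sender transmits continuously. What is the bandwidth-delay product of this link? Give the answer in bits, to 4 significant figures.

Propagation delay = 36000000 / 300000000 = 0.12 s.
BDP = R × t_prop = 1400000 × 0.12 = 168000 bits.

168000 bits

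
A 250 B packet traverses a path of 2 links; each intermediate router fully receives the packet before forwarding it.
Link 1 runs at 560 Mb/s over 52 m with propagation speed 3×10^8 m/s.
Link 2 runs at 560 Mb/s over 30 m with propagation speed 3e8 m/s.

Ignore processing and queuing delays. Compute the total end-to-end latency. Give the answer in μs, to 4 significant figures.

L = 250 × 8 = 2000 bits.
Transmission delay per hop = L/R = 2000/560000000 = 3.57143 μs; 2 hops → 7.14286 μs.
Propagation delays (d/s per hop): 0.173333, 0.1 μs; sum = 0.273333 μs.
End-to-end = 7.416 μs.

7.416 μs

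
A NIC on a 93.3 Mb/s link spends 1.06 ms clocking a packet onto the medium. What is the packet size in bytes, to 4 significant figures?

L = R × t_tx = 93300000 b/s × 0.00106 s = 98898 bits.
In bytes: 98898 / 8 = 12360 bytes.

12360 bytes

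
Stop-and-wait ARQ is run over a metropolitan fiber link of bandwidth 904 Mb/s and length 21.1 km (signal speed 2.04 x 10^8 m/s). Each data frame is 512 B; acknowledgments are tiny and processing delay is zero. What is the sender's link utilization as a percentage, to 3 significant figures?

2.14 %

t_tx = L/R = 4096/904000000 = 4.53097e-06 s.
t_prop = 21100/204000000 = 0.000103431 s; RTT = 0.000206863 s.
Cycle = t_tx + RTT = 0.000211394 s.
Utilization = t_tx / cycle = 4.53097e-06/0.000211394 = 2.14 %.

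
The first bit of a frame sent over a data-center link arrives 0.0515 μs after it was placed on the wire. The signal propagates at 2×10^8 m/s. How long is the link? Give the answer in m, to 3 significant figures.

d = s × t_prop = 200000000 × 5.15e-08 = 10.3 m.

10.3 m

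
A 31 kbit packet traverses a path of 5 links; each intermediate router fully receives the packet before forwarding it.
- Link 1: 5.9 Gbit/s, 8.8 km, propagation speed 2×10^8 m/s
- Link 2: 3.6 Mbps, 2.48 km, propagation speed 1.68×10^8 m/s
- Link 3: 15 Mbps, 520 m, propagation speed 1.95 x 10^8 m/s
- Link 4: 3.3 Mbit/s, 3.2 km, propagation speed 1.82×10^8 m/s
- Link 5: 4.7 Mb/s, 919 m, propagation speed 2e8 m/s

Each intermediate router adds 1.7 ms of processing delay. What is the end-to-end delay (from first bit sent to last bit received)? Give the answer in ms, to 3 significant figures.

L = 31000 bits.
Transmission delays (L/R per hop): 0.00525424, 8.61111, 2.06667, 9.39394, 6.59574 ms; sum = 26.6727 ms.
Propagation delays (d/s per hop): 0.044, 0.0147619, 0.00266667, 0.0175824, 0.004595 ms; sum = 0.083606 ms.
Processing at 4 router(s): 4 × 1.7 ms = 6.8 ms.
End-to-end = 33.6 ms.

33.6 ms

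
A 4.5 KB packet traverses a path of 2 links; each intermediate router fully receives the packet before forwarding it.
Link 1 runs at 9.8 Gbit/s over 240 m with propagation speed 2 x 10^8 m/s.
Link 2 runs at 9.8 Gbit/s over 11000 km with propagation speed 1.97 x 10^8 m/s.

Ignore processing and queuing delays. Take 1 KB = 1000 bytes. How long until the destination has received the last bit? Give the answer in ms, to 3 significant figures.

L = 36000 bits.
Transmission delay per hop = L/R = 36000/9800000000 = 0.00367347 ms; 2 hops → 0.00734694 ms.
Propagation delays (d/s per hop): 0.0012, 55.8376 ms; sum = 55.8388 ms.
End-to-end = 55.8 ms.

55.8 ms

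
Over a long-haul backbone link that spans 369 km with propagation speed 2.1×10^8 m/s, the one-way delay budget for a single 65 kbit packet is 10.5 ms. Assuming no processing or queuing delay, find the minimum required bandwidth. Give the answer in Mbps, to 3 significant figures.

Propagation delay = 369000 / 210000000 = 1.75714 ms.
Transmission budget = 10.5 − 1.75714 = 8.74286 ms.
R ≥ L / t_tx = 65000 bits / 0.00874286 s = 7.43 Mbps.

7.43 Mbps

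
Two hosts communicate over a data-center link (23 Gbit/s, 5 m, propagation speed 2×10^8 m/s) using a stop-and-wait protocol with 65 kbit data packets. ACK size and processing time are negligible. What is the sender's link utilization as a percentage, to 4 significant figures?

98.26 %

t_tx = L/R = 65000/23000000000 = 2.82609e-06 s.
t_prop = 5/200000000 = 2.5e-08 s; RTT = 5e-08 s.
Cycle = t_tx + RTT = 2.87609e-06 s.
Utilization = t_tx / cycle = 2.82609e-06/2.87609e-06 = 98.26 %.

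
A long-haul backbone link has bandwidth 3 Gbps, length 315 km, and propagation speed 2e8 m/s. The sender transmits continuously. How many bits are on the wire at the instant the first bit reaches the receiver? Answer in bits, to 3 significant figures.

4730000 bits

Propagation delay = 315000 / 200000000 = 0.001575 s.
BDP = R × t_prop = 3000000000 × 0.001575 = 4725000 bits.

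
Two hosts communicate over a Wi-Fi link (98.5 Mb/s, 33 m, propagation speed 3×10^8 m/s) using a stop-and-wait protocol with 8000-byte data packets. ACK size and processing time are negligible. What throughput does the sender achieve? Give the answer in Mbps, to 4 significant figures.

98.47 Mbps

t_tx = L/R = 64000/98500000 = 0.000649746 s.
t_prop = 33/300000000 = 1.1e-07 s; RTT = 2.2e-07 s.
Cycle = t_tx + RTT = 0.000649966 s.
Throughput = L / cycle = 64000 / 0.000649966 = 98.47 Mbps.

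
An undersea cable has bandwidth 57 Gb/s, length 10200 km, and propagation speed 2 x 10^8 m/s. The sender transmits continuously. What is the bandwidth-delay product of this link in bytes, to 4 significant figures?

363400000 bytes

Propagation delay = 10200000 / 200000000 = 0.051 s.
BDP = R × t_prop = 57000000000 × 0.051 = 2907000000 bits.
In bytes: 2907000000/8 = 363400000 bytes.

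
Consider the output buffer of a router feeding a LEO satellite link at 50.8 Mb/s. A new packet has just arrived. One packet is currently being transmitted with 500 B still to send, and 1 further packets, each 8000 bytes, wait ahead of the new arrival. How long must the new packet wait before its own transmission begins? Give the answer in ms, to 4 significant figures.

1.339 ms

Each queued packet: L/R = 64000/50800000 = 1.25984 ms.
1 queued → 1.25984 ms.
Plus remaining 4000 bits of current packet: 0.0787402 ms.
Queuing delay = 1.339 ms.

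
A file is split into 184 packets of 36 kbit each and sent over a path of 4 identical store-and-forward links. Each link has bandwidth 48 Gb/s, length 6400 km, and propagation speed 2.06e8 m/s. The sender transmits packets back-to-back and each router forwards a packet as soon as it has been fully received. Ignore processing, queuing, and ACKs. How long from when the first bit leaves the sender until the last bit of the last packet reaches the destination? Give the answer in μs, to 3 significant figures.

124000 μs

Per-hop transmission t_tx = L/R = 36000/48000000000 = 0.75 μs.
Per-hop propagation t_prop = 6400000/206000000 = 31068 μs.
Pipeline fill: first packet needs 4·t_tx to clear all hops; remaining 183 packets each add one t_tx.
Total = (4+184-1)·t_tx + 4·t_prop = 187·0.75 + 4·31068 = 124000 μs.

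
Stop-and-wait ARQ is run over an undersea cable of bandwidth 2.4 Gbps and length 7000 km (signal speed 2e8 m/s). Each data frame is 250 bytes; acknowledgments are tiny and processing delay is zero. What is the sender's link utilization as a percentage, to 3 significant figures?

0.00119 %

t_tx = L/R = 2000/2400000000 = 8.33333e-07 s.
t_prop = 7000000/200000000 = 0.035 s; RTT = 0.07 s.
Cycle = t_tx + RTT = 0.0700008 s.
Utilization = t_tx / cycle = 8.33333e-07/0.0700008 = 0.00119 %.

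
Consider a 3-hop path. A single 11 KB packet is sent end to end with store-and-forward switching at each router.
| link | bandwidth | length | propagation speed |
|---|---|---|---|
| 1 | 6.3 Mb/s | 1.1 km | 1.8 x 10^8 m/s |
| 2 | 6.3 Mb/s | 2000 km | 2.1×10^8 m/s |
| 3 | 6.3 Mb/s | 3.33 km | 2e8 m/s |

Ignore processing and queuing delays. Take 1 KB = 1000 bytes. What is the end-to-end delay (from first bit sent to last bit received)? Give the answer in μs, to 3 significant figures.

51500 μs

L = 88000 bits.
Transmission delay per hop = L/R = 88000/6300000 = 13968.3 μs; 3 hops → 41904.8 μs.
Propagation delays (d/s per hop): 6.11111, 9523.81, 16.65 μs; sum = 9546.57 μs.
End-to-end = 51500 μs.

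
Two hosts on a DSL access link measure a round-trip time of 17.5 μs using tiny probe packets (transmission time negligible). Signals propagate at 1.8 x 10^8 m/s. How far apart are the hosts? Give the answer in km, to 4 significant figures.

One-way propagation = RTT/2 = 8.75 μs.
d = s × t = 180000000 × 8.75e-06 = 1.575 km.

1.575 km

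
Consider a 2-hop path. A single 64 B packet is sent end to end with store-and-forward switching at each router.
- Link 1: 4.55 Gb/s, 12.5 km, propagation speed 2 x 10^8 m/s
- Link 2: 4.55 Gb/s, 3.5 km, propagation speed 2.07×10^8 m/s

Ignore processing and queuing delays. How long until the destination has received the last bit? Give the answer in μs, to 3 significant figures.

L = 64 × 8 = 512 bits.
Transmission delay per hop = L/R = 512/4550000000 = 0.112527 μs; 2 hops → 0.225055 μs.
Propagation delays (d/s per hop): 62.5, 16.9082 μs; sum = 79.4082 μs.
End-to-end = 79.6 μs.

79.6 μs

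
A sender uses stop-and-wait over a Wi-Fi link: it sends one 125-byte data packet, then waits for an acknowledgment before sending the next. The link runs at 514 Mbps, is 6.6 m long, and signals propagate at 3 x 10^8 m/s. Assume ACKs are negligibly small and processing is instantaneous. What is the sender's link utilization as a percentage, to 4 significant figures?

97.79 %

t_tx = L/R = 1000/514000000 = 1.94553e-06 s.
t_prop = 6.6/300000000 = 2.2e-08 s; RTT = 4.4e-08 s.
Cycle = t_tx + RTT = 1.98953e-06 s.
Utilization = t_tx / cycle = 1.94553e-06/1.98953e-06 = 97.79 %.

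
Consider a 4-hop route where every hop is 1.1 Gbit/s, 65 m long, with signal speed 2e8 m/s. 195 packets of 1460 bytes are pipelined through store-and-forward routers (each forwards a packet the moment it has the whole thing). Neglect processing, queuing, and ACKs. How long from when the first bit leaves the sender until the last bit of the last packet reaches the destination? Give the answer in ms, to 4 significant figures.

Per-hop transmission t_tx = L/R = 11680/1100000000 = 0.0106182 ms.
Per-hop propagation t_prop = 65/200000000 = 0.000325 ms.
Pipeline fill: first packet needs 4·t_tx to clear all hops; remaining 194 packets each add one t_tx.
Total = (4+195-1)·t_tx + 4·t_prop = 198·0.0106182 + 4·0.000325 = 2.104 ms.

2.104 ms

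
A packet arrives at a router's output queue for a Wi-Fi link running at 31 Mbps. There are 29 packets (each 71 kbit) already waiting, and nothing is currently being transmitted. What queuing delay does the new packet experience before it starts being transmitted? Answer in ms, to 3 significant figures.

Each queued packet: L/R = 71000/31000000 = 2.29032 ms.
29 queued → 66.4194 ms.
Queuing delay = 66.4 ms.

66.4 ms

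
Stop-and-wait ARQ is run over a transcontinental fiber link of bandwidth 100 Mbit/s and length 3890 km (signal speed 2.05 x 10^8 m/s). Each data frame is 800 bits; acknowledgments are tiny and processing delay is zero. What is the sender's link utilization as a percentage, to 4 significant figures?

t_tx = L/R = 800/100000000 = 8e-06 s.
t_prop = 3890000/2.05e+08 = 0.0189756 s; RTT = 0.0379512 s.
Cycle = t_tx + RTT = 0.0379592 s.
Utilization = t_tx / cycle = 8e-06/0.0379592 = 0.02108 %.

0.02108 %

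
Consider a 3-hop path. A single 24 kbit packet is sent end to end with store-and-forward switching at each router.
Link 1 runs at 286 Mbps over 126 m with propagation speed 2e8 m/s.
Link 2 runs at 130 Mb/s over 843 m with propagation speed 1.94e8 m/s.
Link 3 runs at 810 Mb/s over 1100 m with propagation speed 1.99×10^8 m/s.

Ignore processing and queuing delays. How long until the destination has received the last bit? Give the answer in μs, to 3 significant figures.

309 μs

L = 24000 bits.
Transmission delays (L/R per hop): 83.9161, 184.615, 29.6296 μs; sum = 298.161 μs.
Propagation delays (d/s per hop): 0.63, 4.34536, 5.52764 μs; sum = 10.503 μs.
End-to-end = 309 μs.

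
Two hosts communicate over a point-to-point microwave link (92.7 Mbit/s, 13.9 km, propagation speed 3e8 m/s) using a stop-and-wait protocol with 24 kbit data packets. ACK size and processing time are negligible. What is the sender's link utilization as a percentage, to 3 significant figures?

t_tx = L/R = 24000/92700000 = 0.0002589 s.
t_prop = 13900/300000000 = 4.63333e-05 s; RTT = 9.26667e-05 s.
Cycle = t_tx + RTT = 0.000351566 s.
Utilization = t_tx / cycle = 0.0002589/0.000351566 = 73.6 %.

73.6 %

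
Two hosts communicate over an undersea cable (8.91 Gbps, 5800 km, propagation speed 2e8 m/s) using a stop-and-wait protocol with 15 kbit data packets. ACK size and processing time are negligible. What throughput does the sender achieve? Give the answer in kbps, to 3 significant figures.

t_tx = L/R = 15000/8910000000 = 1.6835e-06 s.
t_prop = 5800000/200000000 = 0.029 s; RTT = 0.058 s.
Cycle = t_tx + RTT = 0.0580017 s.
Throughput = L / cycle = 15000 / 0.0580017 = 259 kbps.

259 kbps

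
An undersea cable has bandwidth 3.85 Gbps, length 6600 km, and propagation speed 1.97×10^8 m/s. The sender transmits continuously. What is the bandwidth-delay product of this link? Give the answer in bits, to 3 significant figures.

129000000 bits

Propagation delay = 6600000 / 197000000 = 0.0335025 s.
BDP = R × t_prop = 3850000000 × 0.0335025 = 128985000 bits.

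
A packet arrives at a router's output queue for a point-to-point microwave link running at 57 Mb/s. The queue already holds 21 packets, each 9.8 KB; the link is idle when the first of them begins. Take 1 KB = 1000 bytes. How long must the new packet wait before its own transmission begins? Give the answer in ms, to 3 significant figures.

Each queued packet: L/R = 78400/57000000 = 1.37544 ms.
21 queued → 28.8842 ms.
Queuing delay = 28.9 ms.

28.9 ms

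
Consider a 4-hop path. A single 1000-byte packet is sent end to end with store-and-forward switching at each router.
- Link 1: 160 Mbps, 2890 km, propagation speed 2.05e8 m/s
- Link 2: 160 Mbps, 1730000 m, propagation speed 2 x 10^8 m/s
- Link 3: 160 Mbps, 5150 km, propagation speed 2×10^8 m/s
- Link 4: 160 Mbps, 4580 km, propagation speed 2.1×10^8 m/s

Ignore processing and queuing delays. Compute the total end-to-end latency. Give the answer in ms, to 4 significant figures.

70.51 ms

L = 1000 × 8 = 8000 bits.
Transmission delay per hop = L/R = 8000/160000000 = 0.05 ms; 4 hops → 0.2 ms.
Propagation delays (d/s per hop): 14.0976, 8.65, 25.75, 21.8095 ms; sum = 70.3071 ms.
End-to-end = 70.51 ms.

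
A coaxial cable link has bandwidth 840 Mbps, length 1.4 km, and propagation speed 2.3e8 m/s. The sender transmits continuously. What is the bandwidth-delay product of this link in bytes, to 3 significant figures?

639 bytes

Propagation delay = 1400 / 2.3e+08 = 6.08696e-06 s.
BDP = R × t_prop = 840000000 × 6.08696e-06 = 5113.04 bits.
In bytes: 5113.04/8 = 639 bytes.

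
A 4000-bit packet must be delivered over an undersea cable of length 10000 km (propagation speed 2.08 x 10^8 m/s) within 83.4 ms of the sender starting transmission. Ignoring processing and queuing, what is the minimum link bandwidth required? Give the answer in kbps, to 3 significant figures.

113 kbps

Propagation delay = 10000000 / 208000000 = 48.0769 ms.
Transmission budget = 83.4 − 48.0769 = 35.3231 ms.
R ≥ L / t_tx = 4000 bits / 0.0353231 s = 113 kbps.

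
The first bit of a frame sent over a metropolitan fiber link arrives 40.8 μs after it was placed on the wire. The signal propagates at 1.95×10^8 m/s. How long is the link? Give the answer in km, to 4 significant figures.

7.956 km

d = s × t_prop = 195000000 × 4.08e-05 = 7.956 km.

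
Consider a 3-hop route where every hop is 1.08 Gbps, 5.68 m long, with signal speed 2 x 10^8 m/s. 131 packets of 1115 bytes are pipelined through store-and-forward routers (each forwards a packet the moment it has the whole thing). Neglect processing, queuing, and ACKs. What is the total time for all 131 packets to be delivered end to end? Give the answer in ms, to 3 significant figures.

Per-hop transmission t_tx = L/R = 8920/1080000000 = 0.00825926 ms.
Per-hop propagation t_prop = 5.68/200000000 = 2.84e-05 ms.
Pipeline fill: first packet needs 3·t_tx to clear all hops; remaining 130 packets each add one t_tx.
Total = (3+131-1)·t_tx + 3·t_prop = 133·0.00825926 + 3·2.84e-05 = 1.10 ms.

1.10 ms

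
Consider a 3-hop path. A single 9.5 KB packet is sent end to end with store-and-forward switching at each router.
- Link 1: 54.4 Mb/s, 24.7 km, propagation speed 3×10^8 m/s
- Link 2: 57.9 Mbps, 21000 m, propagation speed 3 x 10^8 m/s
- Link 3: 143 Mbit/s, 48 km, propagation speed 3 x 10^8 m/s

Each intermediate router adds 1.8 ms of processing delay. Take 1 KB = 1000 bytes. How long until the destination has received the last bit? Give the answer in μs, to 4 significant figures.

7153 μs

L = 76000 bits.
Transmission delays (L/R per hop): 1397.06, 1312.61, 531.469 μs; sum = 3241.14 μs.
Propagation delays (d/s per hop): 82.3333, 70, 160 μs; sum = 312.333 μs.
Processing at 2 router(s): 2 × 1.8 ms = 3600 μs.
End-to-end = 7153 μs.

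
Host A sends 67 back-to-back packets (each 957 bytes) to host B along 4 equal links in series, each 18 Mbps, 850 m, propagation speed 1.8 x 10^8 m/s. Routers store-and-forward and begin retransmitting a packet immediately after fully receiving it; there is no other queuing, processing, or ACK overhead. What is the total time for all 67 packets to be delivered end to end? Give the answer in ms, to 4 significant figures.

Per-hop transmission t_tx = L/R = 7656/18000000 = 0.425333 ms.
Per-hop propagation t_prop = 850/180000000 = 0.00472222 ms.
Pipeline fill: first packet needs 4·t_tx to clear all hops; remaining 66 packets each add one t_tx.
Total = (4+67-1)·t_tx + 4·t_prop = 70·0.425333 + 4·0.00472222 = 29.79 ms.

29.79 ms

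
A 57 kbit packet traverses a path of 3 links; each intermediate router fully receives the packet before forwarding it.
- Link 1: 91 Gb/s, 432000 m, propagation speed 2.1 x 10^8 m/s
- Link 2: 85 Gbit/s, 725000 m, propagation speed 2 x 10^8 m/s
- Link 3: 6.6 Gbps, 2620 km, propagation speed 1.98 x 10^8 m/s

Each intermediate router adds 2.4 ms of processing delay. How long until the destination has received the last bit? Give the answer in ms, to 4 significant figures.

L = 57000 bits.
Transmission delays (L/R per hop): 0.000626374, 0.000670588, 0.00863636 ms; sum = 0.00993333 ms.
Propagation delays (d/s per hop): 2.05714, 3.625, 13.2323 ms; sum = 18.9145 ms.
Processing at 2 router(s): 2 × 2.4 ms = 4.8 ms.
End-to-end = 23.72 ms.

23.72 ms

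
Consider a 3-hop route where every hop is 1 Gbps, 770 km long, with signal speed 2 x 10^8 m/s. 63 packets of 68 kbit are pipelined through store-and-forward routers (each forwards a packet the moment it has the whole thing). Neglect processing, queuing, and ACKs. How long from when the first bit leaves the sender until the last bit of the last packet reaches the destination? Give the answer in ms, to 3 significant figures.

Per-hop transmission t_tx = L/R = 68000/1000000000 = 0.068 ms.
Per-hop propagation t_prop = 770000/200000000 = 3.85 ms.
Pipeline fill: first packet needs 3·t_tx to clear all hops; remaining 62 packets each add one t_tx.
Total = (3+63-1)·t_tx + 3·t_prop = 65·0.068 + 3·3.85 = 16.0 ms.

16.0 ms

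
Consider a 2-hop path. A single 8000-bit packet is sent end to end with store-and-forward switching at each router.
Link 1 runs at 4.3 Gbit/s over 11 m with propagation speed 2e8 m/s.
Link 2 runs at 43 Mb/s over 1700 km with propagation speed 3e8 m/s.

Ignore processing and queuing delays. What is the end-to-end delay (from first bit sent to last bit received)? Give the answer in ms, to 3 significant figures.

Transmission delays (L/R per hop): 0.00186047, 0.186047 ms; sum = 0.187907 ms.
Propagation delays (d/s per hop): 5.5e-05, 5.66667 ms; sum = 5.66672 ms.
End-to-end = 5.85 ms.

5.85 ms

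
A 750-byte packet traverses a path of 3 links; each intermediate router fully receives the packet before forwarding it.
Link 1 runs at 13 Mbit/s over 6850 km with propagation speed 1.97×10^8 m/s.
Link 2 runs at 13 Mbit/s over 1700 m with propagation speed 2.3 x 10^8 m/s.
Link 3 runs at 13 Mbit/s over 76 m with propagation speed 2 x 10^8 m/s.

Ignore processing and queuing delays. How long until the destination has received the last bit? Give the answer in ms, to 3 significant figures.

36.2 ms

L = 750 × 8 = 6000 bits.
Transmission delay per hop = L/R = 6000/13000000 = 0.461538 ms; 3 hops → 1.38462 ms.
Propagation delays (d/s per hop): 34.7716, 0.0073913, 0.00038 ms; sum = 34.7793 ms.
End-to-end = 36.2 ms.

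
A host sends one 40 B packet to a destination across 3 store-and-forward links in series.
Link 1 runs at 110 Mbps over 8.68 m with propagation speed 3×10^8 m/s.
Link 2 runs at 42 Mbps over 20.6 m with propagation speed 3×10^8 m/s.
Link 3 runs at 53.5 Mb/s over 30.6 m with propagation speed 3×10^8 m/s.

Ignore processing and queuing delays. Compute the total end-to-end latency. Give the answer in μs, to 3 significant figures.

L = 40 × 8 = 320 bits.
Transmission delays (L/R per hop): 2.90909, 7.61905, 5.98131 μs; sum = 16.5094 μs.
Propagation delays (d/s per hop): 0.0289333, 0.0686667, 0.102 μs; sum = 0.1996 μs.
End-to-end = 16.7 μs.

16.7 μs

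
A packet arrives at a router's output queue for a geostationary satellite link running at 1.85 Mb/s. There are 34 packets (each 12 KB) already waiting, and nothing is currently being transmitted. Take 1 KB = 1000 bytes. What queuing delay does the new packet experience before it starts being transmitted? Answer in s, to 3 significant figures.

Each queued packet: L/R = 96000/1850000 = 0.0518919 s.
34 queued → 1.76432 s.
Queuing delay = 1.76 s.

1.76 s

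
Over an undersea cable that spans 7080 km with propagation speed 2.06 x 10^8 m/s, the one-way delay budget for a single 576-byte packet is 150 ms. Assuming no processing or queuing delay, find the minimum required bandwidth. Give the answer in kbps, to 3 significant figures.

L = 4608 bits.
Propagation delay = 7080000 / 206000000 = 34.3689 ms.
Transmission budget = 150 − 34.3689 = 115.631 ms.
R ≥ L / t_tx = 4608 bits / 0.115631 s = 39.9 kbps.

39.9 kbps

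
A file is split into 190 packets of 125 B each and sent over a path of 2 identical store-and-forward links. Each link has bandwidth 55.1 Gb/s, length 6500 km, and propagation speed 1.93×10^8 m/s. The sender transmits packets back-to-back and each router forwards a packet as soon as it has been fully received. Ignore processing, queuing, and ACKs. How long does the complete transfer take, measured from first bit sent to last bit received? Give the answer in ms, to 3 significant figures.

Per-hop transmission t_tx = L/R = 1000/55100000000 = 1.81488e-05 ms.
Per-hop propagation t_prop = 6500000/193000000 = 33.6788 ms.
Pipeline fill: first packet needs 2·t_tx to clear all hops; remaining 189 packets each add one t_tx.
Total = (2+190-1)·t_tx + 2·t_prop = 191·1.81488e-05 + 2·33.6788 = 67.4 ms.

67.4 ms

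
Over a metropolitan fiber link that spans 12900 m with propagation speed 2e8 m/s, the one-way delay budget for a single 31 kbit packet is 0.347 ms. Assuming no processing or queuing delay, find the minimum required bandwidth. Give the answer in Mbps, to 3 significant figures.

Propagation delay = 12900 / 200000000 = 0.0645 ms.
Transmission budget = 0.347 − 0.0645 = 0.2825 ms.
R ≥ L / t_tx = 31000 bits / 0.0002825 s = 110 Mbps.

110 Mbps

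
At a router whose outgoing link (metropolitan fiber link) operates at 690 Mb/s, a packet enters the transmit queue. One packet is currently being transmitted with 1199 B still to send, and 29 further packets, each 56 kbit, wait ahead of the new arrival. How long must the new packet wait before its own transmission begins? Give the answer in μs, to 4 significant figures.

Each queued packet: L/R = 56000/690000000 = 81.1594 μs.
29 queued → 2353.62 μs.
Plus remaining 9592 bits of current packet: 13.9014 μs.
Queuing delay = 2368 μs.

2368 μs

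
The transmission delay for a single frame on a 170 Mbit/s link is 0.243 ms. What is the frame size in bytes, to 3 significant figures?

L = R × t_tx = 170000000 b/s × 0.000243 s = 41310 bits.
In bytes: 41310 / 8 = 5160 bytes.

5160 bytes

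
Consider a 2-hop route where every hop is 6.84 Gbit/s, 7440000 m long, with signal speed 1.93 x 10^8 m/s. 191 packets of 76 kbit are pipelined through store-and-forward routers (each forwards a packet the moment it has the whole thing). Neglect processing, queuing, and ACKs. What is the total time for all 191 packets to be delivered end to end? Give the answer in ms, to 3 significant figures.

Per-hop transmission t_tx = L/R = 76000/6840000000 = 0.0111111 ms.
Per-hop propagation t_prop = 7440000/193000000 = 38.5492 ms.
Pipeline fill: first packet needs 2·t_tx to clear all hops; remaining 190 packets each add one t_tx.
Total = (2+191-1)·t_tx + 2·t_prop = 192·0.0111111 + 2·38.5492 = 79.2 ms.

79.2 ms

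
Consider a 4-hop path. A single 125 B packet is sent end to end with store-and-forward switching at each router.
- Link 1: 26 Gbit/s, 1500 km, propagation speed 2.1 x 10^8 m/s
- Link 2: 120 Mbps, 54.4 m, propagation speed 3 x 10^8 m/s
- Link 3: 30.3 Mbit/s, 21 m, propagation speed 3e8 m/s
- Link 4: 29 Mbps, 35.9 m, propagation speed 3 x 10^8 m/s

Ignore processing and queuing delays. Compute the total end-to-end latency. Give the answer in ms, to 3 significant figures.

L = 125 × 8 = 1000 bits.
Transmission delays (L/R per hop): 3.84615e-05, 0.00833333, 0.0330033, 0.0344828 ms; sum = 0.0758579 ms.
Propagation delays (d/s per hop): 7.14286, 0.000181333, 7e-05, 0.000119667 ms; sum = 7.14323 ms.
End-to-end = 7.22 ms.

7.22 ms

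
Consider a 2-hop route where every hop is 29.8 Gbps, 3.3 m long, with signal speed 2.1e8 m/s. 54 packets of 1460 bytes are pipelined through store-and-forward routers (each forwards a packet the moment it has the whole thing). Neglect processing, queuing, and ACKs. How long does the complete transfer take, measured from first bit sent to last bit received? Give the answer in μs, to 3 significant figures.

21.6 μs

Per-hop transmission t_tx = L/R = 11680/29800000000 = 0.391946 μs.
Per-hop propagation t_prop = 3.3/210000000 = 0.0157143 μs.
Pipeline fill: first packet needs 2·t_tx to clear all hops; remaining 53 packets each add one t_tx.
Total = (2+54-1)·t_tx + 2·t_prop = 55·0.391946 + 2·0.0157143 = 21.6 μs.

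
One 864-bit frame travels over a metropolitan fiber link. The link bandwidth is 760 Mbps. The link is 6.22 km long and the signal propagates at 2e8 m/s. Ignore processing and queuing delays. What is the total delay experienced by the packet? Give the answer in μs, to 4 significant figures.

Transmission delay = L/R = 864 / 760000000 = 1.13684 μs.
Propagation delay = d/s = 6220 m / 200000000 m/s = 31.1 μs.
Total = 32.24 μs.

32.24 μs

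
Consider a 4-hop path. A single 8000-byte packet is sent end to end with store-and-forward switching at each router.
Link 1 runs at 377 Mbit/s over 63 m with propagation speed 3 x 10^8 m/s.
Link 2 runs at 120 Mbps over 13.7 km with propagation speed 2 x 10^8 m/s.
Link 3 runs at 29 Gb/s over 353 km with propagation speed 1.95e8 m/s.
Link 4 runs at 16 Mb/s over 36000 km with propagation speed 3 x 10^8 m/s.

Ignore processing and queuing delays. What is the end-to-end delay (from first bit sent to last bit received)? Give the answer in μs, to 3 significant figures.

L = 8000 × 8 = 64000 bits.
Transmission delays (L/R per hop): 169.761, 533.333, 2.2069, 4000 μs; sum = 4705.3 μs.
Propagation delays (d/s per hop): 0.21, 68.5, 1810.26, 120000 μs; sum = 121879 μs.
End-to-end = 127000 μs.

127000 μs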